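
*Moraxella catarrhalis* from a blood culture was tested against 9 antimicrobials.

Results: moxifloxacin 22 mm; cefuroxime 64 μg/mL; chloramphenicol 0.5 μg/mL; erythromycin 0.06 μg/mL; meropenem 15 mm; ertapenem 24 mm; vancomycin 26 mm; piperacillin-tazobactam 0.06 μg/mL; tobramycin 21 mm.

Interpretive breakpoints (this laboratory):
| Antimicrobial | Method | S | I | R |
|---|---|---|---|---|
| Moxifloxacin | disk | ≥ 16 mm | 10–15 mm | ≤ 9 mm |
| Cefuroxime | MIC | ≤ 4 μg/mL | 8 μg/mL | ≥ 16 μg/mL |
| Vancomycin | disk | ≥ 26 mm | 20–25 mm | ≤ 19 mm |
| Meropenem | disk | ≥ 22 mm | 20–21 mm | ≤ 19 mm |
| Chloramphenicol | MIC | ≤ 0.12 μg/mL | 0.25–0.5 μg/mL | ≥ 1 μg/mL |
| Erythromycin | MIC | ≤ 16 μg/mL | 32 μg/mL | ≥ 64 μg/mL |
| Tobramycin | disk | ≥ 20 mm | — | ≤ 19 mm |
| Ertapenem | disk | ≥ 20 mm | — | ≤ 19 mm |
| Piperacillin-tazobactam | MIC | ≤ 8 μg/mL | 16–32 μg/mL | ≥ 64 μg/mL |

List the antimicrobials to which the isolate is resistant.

cefuroxime, meropenem

Moxifloxacin (22 mm) ≥ 16 mm ⇒ susceptible
Cefuroxime: 64 μg/mL is ≥ 16 μg/mL → Resistant
Chloramphenicol (0.5 μg/mL) in 0.25–0.5 μg/mL ⇒ I
Erythromycin: 0.06 μg/mL is ≤ 16 μg/mL → S
Meropenem 15 mm: ≤ 19 mm — R
Ertapenem (24 mm) ≥ 20 mm ⇒ Susceptible
Vancomycin: 26 mm is ≥ 26 mm → susceptible
Piperacillin-tazobactam 0.06 μg/mL: ≤ 8 μg/mL ⇒ Susceptible
Tobramycin (21 mm) ≥ 20 mm — S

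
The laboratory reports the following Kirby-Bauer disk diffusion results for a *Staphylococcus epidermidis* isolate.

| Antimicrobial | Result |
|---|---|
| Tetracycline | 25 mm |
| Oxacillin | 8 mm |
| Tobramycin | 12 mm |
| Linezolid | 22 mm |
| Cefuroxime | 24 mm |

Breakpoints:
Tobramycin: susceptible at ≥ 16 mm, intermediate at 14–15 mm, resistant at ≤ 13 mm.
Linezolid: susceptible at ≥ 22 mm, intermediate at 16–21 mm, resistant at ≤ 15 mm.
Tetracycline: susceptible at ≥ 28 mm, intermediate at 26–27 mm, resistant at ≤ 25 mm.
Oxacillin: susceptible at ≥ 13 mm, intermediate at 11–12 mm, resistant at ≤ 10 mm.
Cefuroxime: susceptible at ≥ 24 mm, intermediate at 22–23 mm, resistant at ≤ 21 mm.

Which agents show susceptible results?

linezolid, cefuroxime

Tetracycline: 25 mm is ≤ 25 mm ⇒ resistant
Oxacillin: 8 mm is ≤ 10 mm — R
Tobramycin: 12 mm is ≤ 13 mm ⇒ R
Linezolid 22 mm: ≥ 22 mm — susceptible
Cefuroxime: 24 mm is ≥ 24 mm → Susceptible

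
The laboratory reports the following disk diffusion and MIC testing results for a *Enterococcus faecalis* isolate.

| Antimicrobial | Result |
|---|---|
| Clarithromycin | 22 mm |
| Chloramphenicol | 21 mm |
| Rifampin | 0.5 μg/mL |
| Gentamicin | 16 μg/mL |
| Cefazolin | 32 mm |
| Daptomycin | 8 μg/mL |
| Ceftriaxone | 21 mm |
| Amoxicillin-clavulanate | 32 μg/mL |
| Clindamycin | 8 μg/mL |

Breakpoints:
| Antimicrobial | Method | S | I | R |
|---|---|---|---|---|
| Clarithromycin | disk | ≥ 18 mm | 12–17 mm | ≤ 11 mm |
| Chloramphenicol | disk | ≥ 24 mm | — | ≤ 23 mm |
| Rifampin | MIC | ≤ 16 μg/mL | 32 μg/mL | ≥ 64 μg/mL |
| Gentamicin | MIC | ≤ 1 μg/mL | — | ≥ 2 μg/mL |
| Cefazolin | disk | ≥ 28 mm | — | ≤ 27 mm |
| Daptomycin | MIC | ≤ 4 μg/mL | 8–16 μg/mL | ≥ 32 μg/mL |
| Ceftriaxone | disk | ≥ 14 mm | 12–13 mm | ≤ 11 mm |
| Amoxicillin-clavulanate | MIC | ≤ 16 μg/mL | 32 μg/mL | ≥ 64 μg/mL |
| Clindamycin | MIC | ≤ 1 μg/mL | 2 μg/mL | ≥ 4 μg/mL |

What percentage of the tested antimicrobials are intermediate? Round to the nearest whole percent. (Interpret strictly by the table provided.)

22%

Clarithromycin: 22 mm is ≥ 18 mm → susceptible
Chloramphenicol: 21 mm is ≤ 23 mm — resistant
Rifampin 0.5 μg/mL: ≤ 16 μg/mL → Susceptible
Gentamicin: 16 μg/mL is ≥ 2 μg/mL → R
Cefazolin 32 mm: ≥ 28 mm — Susceptible
Daptomycin 8 μg/mL: in 8–16 μg/mL → I
Ceftriaxone 21 mm: ≥ 14 mm — susceptible
Amoxicillin-clavulanate: 32 μg/mL is = 32 μg/mL — intermediate
Clindamycin (8 μg/mL) ≥ 4 μg/mL → resistant
Intermediate: 2/9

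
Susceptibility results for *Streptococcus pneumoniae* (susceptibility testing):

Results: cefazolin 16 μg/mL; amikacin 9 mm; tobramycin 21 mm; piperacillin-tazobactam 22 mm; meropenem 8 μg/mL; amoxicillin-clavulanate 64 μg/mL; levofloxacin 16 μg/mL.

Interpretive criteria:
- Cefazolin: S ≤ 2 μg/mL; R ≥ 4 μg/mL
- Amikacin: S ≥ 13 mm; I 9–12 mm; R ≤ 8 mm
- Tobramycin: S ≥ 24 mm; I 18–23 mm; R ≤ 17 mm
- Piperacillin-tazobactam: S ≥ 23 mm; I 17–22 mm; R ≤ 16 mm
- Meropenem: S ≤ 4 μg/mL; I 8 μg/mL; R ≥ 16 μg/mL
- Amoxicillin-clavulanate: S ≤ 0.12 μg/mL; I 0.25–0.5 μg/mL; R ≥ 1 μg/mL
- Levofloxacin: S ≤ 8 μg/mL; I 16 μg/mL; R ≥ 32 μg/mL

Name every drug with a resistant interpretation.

cefazolin, amoxicillin-clavulanate

Cefazolin (16 μg/mL) ≥ 4 μg/mL → R
Amikacin: 9 mm is in 9–12 mm — I
Tobramycin (21 mm) in 18–23 mm ⇒ Intermediate
Piperacillin-tazobactam: 22 mm is in 17–22 mm ⇒ intermediate
Meropenem: 8 μg/mL is = 8 μg/mL → Intermediate
Amoxicillin-clavulanate: 64 μg/mL is ≥ 1 μg/mL → R
Levofloxacin: 16 μg/mL is = 16 μg/mL ⇒ Intermediate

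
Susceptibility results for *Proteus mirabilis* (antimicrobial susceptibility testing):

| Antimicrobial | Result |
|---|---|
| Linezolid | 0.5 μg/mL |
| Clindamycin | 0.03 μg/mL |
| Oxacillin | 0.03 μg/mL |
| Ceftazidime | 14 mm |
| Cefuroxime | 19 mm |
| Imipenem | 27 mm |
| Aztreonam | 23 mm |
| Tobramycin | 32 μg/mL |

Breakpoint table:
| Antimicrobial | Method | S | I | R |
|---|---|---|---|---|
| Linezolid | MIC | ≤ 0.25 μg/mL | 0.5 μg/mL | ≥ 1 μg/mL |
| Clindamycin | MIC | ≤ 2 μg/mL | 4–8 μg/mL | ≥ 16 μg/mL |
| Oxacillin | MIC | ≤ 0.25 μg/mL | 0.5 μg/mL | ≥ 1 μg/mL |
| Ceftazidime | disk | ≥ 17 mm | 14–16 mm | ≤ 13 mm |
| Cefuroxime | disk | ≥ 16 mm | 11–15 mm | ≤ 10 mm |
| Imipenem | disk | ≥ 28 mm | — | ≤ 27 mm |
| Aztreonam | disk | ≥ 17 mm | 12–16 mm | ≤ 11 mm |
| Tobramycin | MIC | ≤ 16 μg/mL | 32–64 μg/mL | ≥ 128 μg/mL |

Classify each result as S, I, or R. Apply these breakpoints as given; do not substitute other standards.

Linezolid 0.5 μg/mL: = 0.5 μg/mL — Intermediate
Clindamycin (0.03 μg/mL) ≤ 2 μg/mL ⇒ susceptible
Oxacillin: 0.03 μg/mL is ≤ 0.25 μg/mL ⇒ susceptible
Ceftazidime (14 mm) in 14–16 mm ⇒ intermediate
Cefuroxime 19 mm: ≥ 16 mm — S
Imipenem (27 mm) ≤ 27 mm → Resistant
Aztreonam: 23 mm is ≥ 17 mm — S
Tobramycin (32 μg/mL) in 32–64 μg/mL → intermediate

I, S, S, I, S, R, S, I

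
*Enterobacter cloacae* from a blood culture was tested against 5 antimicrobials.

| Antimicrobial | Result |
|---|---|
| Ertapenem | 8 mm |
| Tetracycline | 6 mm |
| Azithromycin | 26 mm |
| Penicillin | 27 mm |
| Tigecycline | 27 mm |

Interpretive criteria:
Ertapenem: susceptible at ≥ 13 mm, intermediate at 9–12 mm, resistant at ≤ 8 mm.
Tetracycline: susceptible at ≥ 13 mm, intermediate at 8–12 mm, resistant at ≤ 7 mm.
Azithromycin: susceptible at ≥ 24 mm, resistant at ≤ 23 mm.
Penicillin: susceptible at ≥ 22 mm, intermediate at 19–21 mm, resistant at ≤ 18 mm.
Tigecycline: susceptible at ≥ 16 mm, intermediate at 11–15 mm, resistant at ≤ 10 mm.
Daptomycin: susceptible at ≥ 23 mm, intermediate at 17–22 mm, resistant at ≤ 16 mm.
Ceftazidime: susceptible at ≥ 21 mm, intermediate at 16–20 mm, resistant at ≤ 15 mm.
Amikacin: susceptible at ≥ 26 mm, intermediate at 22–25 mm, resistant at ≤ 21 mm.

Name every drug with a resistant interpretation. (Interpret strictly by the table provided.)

ertapenem, tetracycline

Ertapenem (8 mm) ≤ 8 mm → Resistant
Tetracycline (6 mm) ≤ 7 mm ⇒ Resistant
Azithromycin (26 mm) ≥ 24 mm — S
Penicillin: 27 mm is ≥ 22 mm ⇒ S
Tigecycline (27 mm) ≥ 16 mm — susceptible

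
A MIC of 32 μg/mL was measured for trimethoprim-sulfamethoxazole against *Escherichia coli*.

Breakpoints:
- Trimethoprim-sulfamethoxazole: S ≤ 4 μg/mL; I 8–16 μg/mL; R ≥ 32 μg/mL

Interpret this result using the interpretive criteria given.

Resistant

Trimethoprim-sulfamethoxazole (32 μg/mL) ≥ 32 μg/mL — resistant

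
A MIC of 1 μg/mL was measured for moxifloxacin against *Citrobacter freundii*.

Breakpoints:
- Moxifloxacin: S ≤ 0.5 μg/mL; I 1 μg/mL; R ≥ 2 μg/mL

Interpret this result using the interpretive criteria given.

Moxifloxacin (1 μg/mL) = 1 μg/mL ⇒ I

I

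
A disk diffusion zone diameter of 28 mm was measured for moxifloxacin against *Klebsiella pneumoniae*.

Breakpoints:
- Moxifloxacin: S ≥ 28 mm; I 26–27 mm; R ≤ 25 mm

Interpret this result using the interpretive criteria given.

Moxifloxacin 28 mm: ≥ 28 mm — susceptible

S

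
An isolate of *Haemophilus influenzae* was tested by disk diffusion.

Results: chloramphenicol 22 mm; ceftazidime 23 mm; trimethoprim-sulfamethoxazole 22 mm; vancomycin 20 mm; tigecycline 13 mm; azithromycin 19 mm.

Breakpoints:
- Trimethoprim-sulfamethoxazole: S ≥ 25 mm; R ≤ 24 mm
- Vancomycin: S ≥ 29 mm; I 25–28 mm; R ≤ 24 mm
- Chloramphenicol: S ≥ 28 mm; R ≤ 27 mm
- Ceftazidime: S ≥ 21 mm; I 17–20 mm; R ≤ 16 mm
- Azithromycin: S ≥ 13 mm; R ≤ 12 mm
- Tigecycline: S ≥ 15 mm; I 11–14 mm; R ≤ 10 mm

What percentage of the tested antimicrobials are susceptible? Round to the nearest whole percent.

33%

Chloramphenicol 22 mm: ≤ 27 mm — R
Ceftazidime: 23 mm is ≥ 21 mm — S
Trimethoprim-sulfamethoxazole 22 mm: ≤ 24 mm ⇒ Resistant
Vancomycin 20 mm: ≤ 24 mm ⇒ resistant
Tigecycline: 13 mm is in 11–14 mm — Intermediate
Azithromycin 19 mm: ≥ 13 mm ⇒ S
Susceptible: 2/6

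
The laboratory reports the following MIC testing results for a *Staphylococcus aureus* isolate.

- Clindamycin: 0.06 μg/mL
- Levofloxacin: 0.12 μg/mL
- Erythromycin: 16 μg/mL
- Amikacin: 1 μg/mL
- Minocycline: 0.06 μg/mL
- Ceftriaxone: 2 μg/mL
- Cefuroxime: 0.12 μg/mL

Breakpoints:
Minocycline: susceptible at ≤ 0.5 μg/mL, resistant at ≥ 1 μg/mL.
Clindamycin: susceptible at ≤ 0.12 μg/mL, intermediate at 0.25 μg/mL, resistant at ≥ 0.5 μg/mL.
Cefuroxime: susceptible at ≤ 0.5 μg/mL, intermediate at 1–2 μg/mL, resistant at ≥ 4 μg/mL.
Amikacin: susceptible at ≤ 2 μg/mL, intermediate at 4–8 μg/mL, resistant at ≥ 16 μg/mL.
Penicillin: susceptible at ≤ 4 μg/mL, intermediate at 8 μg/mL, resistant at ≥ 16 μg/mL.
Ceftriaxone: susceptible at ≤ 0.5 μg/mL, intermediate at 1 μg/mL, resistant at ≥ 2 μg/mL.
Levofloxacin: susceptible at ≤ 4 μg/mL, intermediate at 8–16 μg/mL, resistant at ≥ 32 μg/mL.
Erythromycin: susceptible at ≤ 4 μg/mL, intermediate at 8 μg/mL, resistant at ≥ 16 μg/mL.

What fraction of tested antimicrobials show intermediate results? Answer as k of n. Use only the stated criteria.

0 of 7

Clindamycin 0.06 μg/mL: ≤ 0.12 μg/mL → susceptible
Levofloxacin: 0.12 μg/mL is ≤ 4 μg/mL → Susceptible
Erythromycin 16 μg/mL: ≥ 16 μg/mL → R
Amikacin (1 μg/mL) ≤ 2 μg/mL → S
Minocycline 0.06 μg/mL: ≤ 0.5 μg/mL → Susceptible
Ceftriaxone 2 μg/mL: ≥ 2 μg/mL → Resistant
Cefuroxime 0.12 μg/mL: ≤ 0.5 μg/mL — Susceptible
Intermediate: 0/7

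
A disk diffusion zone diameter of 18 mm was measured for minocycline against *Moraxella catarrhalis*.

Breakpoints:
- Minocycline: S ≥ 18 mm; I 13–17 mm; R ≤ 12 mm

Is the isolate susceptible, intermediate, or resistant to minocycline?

Minocycline: 18 mm is ≥ 18 mm — S

S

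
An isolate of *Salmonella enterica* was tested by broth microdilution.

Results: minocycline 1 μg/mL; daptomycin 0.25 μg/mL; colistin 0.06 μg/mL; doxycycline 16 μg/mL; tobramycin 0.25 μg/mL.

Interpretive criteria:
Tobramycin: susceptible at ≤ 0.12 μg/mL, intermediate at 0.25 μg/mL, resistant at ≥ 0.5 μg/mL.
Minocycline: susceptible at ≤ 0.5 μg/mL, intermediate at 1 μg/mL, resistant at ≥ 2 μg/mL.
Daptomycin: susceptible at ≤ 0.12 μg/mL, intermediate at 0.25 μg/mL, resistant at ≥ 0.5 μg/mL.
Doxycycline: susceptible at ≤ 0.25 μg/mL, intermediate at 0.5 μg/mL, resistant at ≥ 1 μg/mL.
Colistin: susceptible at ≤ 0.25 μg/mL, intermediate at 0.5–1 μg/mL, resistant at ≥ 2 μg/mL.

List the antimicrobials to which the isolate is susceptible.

Minocycline 1 μg/mL: = 1 μg/mL ⇒ Intermediate
Daptomycin 0.25 μg/mL: = 0.25 μg/mL ⇒ I
Colistin 0.06 μg/mL: ≤ 0.25 μg/mL → susceptible
Doxycycline (16 μg/mL) ≥ 1 μg/mL → resistant
Tobramycin: 0.25 μg/mL is = 0.25 μg/mL — Intermediate

colistin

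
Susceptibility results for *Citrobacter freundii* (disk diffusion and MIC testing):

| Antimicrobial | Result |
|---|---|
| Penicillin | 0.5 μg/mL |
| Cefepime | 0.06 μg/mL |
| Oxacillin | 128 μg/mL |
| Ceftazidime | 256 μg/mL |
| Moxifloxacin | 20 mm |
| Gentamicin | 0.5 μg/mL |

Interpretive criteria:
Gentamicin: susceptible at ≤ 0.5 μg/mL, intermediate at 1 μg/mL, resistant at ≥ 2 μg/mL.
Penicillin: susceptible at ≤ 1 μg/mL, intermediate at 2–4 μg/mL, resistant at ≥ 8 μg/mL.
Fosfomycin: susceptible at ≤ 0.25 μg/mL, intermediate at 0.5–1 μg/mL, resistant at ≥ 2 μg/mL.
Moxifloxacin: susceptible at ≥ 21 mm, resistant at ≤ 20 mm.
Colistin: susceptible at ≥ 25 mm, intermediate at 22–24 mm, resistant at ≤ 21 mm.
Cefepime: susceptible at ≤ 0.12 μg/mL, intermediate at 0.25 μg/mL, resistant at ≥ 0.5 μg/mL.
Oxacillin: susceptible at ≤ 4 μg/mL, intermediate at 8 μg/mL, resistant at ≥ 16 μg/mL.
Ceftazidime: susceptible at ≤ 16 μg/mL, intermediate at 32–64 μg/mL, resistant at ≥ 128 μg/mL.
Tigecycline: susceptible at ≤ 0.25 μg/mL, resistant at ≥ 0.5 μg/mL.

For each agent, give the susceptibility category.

S, S, R, R, R, S

Penicillin (0.5 μg/mL) ≤ 1 μg/mL — S
Cefepime (0.06 μg/mL) ≤ 0.12 μg/mL — S
Oxacillin 128 μg/mL: ≥ 16 μg/mL — resistant
Ceftazidime 256 μg/mL: ≥ 128 μg/mL — Resistant
Moxifloxacin (20 mm) ≤ 20 mm → Resistant
Gentamicin (0.5 μg/mL) ≤ 0.5 μg/mL → Susceptible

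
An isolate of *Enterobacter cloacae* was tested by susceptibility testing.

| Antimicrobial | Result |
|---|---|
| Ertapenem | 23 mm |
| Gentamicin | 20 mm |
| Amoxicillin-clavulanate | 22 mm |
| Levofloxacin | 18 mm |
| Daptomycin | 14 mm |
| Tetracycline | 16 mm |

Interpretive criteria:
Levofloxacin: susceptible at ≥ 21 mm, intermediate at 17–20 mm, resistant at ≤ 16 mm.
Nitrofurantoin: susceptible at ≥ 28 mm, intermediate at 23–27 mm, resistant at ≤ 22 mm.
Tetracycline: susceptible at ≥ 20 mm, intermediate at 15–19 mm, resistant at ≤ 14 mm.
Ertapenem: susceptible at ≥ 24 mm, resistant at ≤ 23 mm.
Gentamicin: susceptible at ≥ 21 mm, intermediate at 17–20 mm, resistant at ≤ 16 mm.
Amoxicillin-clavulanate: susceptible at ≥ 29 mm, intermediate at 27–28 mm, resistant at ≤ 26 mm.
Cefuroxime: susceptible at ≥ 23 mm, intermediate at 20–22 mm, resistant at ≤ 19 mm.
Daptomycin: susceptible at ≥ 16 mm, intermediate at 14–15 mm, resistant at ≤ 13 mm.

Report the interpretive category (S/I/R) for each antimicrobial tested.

Ertapenem 23 mm: ≤ 23 mm → resistant
Gentamicin (20 mm) in 17–20 mm ⇒ I
Amoxicillin-clavulanate: 22 mm is ≤ 26 mm ⇒ R
Levofloxacin 18 mm: in 17–20 mm ⇒ intermediate
Daptomycin: 14 mm is in 14–15 mm ⇒ Intermediate
Tetracycline (16 mm) in 15–19 mm → Intermediate

R, I, R, I, I, I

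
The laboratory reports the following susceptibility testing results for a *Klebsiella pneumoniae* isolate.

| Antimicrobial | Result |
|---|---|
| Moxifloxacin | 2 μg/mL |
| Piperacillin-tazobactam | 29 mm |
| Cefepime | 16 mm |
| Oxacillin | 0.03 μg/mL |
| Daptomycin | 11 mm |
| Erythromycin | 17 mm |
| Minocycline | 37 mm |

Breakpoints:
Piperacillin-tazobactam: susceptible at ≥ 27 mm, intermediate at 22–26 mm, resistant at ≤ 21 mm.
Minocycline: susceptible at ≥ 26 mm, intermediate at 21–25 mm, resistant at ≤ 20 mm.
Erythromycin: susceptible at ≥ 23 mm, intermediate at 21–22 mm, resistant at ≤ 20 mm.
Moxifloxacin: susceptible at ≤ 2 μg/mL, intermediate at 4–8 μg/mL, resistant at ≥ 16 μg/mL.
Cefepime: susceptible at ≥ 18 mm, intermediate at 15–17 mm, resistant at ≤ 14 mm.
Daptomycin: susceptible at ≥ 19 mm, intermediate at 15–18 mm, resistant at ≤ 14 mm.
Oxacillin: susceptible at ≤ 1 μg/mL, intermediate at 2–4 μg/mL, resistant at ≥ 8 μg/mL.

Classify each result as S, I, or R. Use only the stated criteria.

Moxifloxacin: 2 μg/mL is ≤ 2 μg/mL → S
Piperacillin-tazobactam (29 mm) ≥ 27 mm — susceptible
Cefepime 16 mm: in 15–17 mm — Intermediate
Oxacillin 0.03 μg/mL: ≤ 1 μg/mL — Susceptible
Daptomycin: 11 mm is ≤ 14 mm → Resistant
Erythromycin: 17 mm is ≤ 20 mm → R
Minocycline 37 mm: ≥ 26 mm — susceptible

S, S, I, S, R, R, S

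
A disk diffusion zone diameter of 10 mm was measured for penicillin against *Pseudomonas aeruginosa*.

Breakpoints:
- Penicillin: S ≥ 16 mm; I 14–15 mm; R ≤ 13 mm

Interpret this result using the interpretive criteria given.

Resistant

Penicillin (10 mm) ≤ 13 mm — resistant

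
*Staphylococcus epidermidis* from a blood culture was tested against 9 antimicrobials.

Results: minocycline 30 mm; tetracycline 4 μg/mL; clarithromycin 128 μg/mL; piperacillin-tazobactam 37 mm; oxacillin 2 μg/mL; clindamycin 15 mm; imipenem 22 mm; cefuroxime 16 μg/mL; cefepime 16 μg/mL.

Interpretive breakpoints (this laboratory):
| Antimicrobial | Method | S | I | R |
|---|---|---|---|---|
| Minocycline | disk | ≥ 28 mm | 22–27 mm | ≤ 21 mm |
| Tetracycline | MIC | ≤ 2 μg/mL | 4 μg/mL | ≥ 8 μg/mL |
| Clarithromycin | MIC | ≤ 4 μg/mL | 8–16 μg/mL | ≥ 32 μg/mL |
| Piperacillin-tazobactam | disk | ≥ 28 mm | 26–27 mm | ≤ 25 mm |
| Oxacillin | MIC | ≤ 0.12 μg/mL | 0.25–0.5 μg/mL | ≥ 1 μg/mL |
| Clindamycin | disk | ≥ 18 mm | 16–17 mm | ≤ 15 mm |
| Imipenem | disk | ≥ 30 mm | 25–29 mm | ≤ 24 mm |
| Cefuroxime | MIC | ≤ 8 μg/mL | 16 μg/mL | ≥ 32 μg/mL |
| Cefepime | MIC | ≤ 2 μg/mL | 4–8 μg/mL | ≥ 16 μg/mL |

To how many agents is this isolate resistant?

5

Minocycline: 30 mm is ≥ 28 mm → S
Tetracycline (4 μg/mL) = 4 μg/mL → I
Clarithromycin (128 μg/mL) ≥ 32 μg/mL → resistant
Piperacillin-tazobactam (37 mm) ≥ 28 mm → Susceptible
Oxacillin: 2 μg/mL is ≥ 1 μg/mL → resistant
Clindamycin (15 mm) ≤ 15 mm → resistant
Imipenem: 22 mm is ≤ 24 mm → resistant
Cefuroxime: 16 μg/mL is = 16 μg/mL ⇒ I
Cefepime 16 μg/mL: ≥ 16 μg/mL — Resistant
Resistant: 5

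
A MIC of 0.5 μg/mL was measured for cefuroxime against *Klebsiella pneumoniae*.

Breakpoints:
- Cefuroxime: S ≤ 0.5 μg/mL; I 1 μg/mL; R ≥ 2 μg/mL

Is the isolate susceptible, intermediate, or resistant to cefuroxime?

S

Cefuroxime: 0.5 μg/mL is ≤ 0.5 μg/mL — susceptible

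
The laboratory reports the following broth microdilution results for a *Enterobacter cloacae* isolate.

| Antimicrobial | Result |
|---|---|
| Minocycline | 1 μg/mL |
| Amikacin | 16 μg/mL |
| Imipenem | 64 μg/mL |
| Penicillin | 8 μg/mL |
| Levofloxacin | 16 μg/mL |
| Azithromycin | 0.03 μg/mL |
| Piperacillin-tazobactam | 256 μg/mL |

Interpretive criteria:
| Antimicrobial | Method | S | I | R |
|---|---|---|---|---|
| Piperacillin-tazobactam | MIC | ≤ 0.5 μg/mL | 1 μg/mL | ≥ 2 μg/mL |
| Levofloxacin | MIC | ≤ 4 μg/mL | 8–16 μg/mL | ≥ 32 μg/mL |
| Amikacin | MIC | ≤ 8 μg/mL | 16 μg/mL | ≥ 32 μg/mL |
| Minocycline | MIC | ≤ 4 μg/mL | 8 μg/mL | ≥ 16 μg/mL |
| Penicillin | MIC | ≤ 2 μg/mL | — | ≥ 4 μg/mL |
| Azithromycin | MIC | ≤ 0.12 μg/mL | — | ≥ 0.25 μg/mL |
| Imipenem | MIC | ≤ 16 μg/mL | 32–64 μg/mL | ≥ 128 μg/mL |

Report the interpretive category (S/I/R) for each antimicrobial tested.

Minocycline (1 μg/mL) ≤ 4 μg/mL ⇒ S
Amikacin (16 μg/mL) = 16 μg/mL ⇒ intermediate
Imipenem 64 μg/mL: in 32–64 μg/mL → Intermediate
Penicillin (8 μg/mL) ≥ 4 μg/mL — resistant
Levofloxacin: 16 μg/mL is in 8–16 μg/mL ⇒ intermediate
Azithromycin 0.03 μg/mL: ≤ 0.12 μg/mL — Susceptible
Piperacillin-tazobactam (256 μg/mL) ≥ 2 μg/mL — resistant

S, I, I, R, I, S, R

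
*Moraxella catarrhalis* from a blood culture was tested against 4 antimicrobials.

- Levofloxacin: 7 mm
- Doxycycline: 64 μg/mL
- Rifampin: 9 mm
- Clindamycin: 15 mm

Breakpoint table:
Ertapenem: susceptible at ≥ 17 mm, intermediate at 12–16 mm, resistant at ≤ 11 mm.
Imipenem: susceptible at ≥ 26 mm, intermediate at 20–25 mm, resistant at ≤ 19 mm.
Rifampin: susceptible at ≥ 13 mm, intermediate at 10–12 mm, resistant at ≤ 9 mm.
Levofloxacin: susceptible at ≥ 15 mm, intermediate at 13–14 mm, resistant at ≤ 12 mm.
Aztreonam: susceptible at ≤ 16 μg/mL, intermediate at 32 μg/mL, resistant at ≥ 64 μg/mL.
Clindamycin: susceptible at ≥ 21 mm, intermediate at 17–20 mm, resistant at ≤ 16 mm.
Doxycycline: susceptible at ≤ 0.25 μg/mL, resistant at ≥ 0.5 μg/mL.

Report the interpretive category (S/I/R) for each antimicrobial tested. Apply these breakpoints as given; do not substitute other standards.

Levofloxacin: 7 mm is ≤ 12 mm — R
Doxycycline (64 μg/mL) ≥ 0.5 μg/mL → R
Rifampin (9 mm) ≤ 9 mm ⇒ R
Clindamycin: 15 mm is ≤ 16 mm → resistant

R, R, R, R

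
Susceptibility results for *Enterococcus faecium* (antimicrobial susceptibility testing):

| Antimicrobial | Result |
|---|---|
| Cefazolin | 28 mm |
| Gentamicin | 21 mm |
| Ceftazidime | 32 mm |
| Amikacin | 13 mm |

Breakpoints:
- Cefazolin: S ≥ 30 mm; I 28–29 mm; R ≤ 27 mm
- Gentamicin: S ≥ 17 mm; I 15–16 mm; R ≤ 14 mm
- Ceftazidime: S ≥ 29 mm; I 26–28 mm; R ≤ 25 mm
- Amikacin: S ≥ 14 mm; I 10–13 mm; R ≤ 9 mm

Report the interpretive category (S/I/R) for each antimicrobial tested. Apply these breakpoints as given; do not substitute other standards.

Cefazolin: 28 mm is in 28–29 mm ⇒ intermediate
Gentamicin: 21 mm is ≥ 17 mm — S
Ceftazidime 32 mm: ≥ 29 mm ⇒ Susceptible
Amikacin (13 mm) in 10–13 mm ⇒ I

I, S, S, I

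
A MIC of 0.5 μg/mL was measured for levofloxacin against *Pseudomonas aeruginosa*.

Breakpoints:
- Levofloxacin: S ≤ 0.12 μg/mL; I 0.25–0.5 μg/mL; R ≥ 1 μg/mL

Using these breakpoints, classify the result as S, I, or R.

I

Levofloxacin: 0.5 μg/mL is in 0.25–0.5 μg/mL ⇒ I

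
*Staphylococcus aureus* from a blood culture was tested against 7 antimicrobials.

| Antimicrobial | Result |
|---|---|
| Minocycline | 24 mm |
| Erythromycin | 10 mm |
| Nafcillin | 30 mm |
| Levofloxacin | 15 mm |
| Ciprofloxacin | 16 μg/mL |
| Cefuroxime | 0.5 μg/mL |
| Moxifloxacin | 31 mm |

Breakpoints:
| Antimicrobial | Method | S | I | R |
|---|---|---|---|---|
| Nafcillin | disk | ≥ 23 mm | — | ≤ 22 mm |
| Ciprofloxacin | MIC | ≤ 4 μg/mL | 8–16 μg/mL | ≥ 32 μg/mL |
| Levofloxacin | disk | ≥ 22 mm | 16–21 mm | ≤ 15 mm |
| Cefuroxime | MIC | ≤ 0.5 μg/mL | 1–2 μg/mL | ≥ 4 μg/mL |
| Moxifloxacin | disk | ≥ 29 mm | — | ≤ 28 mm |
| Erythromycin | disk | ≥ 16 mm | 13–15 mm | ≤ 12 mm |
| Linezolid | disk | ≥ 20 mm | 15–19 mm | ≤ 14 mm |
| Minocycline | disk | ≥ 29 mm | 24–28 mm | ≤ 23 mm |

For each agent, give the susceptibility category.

I, R, S, R, I, S, S

Minocycline 24 mm: in 24–28 mm ⇒ Intermediate
Erythromycin (10 mm) ≤ 12 mm ⇒ R
Nafcillin (30 mm) ≥ 23 mm ⇒ S
Levofloxacin 15 mm: ≤ 15 mm — resistant
Ciprofloxacin 16 μg/mL: in 8–16 μg/mL ⇒ I
Cefuroxime (0.5 μg/mL) ≤ 0.5 μg/mL — Susceptible
Moxifloxacin: 31 mm is ≥ 29 mm — susceptible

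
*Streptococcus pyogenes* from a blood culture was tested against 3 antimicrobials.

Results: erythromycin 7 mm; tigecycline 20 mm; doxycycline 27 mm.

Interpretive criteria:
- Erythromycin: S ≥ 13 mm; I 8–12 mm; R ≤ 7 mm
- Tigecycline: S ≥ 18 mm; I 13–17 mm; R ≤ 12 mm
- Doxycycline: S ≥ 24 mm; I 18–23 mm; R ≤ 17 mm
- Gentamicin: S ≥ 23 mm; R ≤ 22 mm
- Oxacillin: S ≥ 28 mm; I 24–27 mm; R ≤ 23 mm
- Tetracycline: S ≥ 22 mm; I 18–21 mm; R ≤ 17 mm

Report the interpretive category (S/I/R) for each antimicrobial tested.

R, S, S

Erythromycin 7 mm: ≤ 7 mm ⇒ R
Tigecycline (20 mm) ≥ 18 mm ⇒ Susceptible
Doxycycline: 27 mm is ≥ 24 mm ⇒ susceptible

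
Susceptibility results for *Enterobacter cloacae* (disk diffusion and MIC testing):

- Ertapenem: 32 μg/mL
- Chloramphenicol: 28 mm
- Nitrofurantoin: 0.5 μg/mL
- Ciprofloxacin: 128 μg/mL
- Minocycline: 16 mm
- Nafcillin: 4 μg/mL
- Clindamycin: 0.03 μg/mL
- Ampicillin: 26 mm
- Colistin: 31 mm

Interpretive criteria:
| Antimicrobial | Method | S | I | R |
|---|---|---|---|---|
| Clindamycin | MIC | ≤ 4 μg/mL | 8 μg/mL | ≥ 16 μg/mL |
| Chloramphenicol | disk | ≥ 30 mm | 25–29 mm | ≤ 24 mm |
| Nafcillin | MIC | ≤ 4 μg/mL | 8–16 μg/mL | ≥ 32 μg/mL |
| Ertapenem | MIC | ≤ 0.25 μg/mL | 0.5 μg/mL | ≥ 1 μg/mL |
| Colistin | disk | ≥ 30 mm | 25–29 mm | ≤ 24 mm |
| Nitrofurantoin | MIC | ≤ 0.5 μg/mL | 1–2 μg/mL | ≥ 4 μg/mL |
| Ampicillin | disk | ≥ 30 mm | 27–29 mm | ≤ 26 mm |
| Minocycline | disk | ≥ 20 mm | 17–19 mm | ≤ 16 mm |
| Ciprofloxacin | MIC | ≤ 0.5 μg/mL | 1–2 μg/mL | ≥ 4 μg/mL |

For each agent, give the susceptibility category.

Ertapenem: 32 μg/mL is ≥ 1 μg/mL → Resistant
Chloramphenicol: 28 mm is in 25–29 mm ⇒ Intermediate
Nitrofurantoin 0.5 μg/mL: ≤ 0.5 μg/mL — susceptible
Ciprofloxacin 128 μg/mL: ≥ 4 μg/mL ⇒ R
Minocycline 16 mm: ≤ 16 mm — R
Nafcillin (4 μg/mL) ≤ 4 μg/mL ⇒ Susceptible
Clindamycin (0.03 μg/mL) ≤ 4 μg/mL ⇒ Susceptible
Ampicillin: 26 mm is ≤ 26 mm ⇒ resistant
Colistin 31 mm: ≥ 30 mm ⇒ Susceptible

R, I, S, R, R, S, S, R, S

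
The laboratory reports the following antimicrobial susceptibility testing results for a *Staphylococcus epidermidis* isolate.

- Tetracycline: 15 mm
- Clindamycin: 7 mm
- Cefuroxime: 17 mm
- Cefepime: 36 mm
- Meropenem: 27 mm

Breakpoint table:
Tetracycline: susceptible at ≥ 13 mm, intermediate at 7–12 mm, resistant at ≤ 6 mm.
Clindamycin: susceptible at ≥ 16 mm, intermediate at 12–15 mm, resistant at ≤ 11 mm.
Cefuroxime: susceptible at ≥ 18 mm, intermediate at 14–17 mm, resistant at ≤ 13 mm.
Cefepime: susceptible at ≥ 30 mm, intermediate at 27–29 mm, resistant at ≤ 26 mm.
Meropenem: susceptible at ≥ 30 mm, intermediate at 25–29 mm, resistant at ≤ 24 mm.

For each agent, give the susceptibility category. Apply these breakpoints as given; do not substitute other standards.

S, R, I, S, I

Tetracycline: 15 mm is ≥ 13 mm — S
Clindamycin 7 mm: ≤ 11 mm ⇒ Resistant
Cefuroxime 17 mm: in 14–17 mm → intermediate
Cefepime: 36 mm is ≥ 30 mm → S
Meropenem (27 mm) in 25–29 mm ⇒ I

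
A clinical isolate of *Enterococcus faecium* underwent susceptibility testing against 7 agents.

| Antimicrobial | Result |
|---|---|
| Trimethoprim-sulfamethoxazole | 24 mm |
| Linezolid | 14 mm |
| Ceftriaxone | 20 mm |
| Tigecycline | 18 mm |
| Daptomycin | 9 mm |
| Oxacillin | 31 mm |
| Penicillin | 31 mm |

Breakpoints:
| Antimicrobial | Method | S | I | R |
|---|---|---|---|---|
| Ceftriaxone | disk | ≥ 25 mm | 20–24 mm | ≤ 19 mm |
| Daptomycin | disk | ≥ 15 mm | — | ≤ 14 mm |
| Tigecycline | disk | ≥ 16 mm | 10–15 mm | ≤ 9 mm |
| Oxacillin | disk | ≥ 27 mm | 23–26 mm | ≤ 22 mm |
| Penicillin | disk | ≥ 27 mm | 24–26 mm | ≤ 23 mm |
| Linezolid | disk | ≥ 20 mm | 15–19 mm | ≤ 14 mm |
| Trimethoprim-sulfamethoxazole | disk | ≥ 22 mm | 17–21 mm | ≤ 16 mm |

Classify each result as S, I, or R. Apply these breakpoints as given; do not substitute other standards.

Trimethoprim-sulfamethoxazole: 24 mm is ≥ 22 mm ⇒ S
Linezolid 14 mm: ≤ 14 mm → Resistant
Ceftriaxone 20 mm: in 20–24 mm ⇒ intermediate
Tigecycline (18 mm) ≥ 16 mm — susceptible
Daptomycin (9 mm) ≤ 14 mm → resistant
Oxacillin 31 mm: ≥ 27 mm ⇒ Susceptible
Penicillin (31 mm) ≥ 27 mm → Susceptible

S, R, I, S, R, S, S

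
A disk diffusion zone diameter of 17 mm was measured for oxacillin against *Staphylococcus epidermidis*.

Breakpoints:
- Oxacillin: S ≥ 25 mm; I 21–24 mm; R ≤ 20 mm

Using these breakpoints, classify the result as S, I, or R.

Oxacillin: 17 mm is ≤ 20 mm ⇒ Resistant

Resistant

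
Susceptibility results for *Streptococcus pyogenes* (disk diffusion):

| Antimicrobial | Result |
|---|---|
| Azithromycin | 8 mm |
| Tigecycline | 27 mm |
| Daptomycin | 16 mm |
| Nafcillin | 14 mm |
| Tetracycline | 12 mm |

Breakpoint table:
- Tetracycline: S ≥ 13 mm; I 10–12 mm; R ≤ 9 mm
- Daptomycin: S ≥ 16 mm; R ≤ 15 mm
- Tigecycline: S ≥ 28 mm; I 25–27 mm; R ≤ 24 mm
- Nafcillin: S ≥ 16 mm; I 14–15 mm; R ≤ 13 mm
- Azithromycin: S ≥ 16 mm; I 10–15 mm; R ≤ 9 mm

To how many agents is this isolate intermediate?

Azithromycin: 8 mm is ≤ 9 mm — resistant
Tigecycline 27 mm: in 25–27 mm — intermediate
Daptomycin: 16 mm is ≥ 16 mm ⇒ Susceptible
Nafcillin: 14 mm is in 14–15 mm — intermediate
Tetracycline 12 mm: in 10–12 mm ⇒ Intermediate
Intermediate: 3

3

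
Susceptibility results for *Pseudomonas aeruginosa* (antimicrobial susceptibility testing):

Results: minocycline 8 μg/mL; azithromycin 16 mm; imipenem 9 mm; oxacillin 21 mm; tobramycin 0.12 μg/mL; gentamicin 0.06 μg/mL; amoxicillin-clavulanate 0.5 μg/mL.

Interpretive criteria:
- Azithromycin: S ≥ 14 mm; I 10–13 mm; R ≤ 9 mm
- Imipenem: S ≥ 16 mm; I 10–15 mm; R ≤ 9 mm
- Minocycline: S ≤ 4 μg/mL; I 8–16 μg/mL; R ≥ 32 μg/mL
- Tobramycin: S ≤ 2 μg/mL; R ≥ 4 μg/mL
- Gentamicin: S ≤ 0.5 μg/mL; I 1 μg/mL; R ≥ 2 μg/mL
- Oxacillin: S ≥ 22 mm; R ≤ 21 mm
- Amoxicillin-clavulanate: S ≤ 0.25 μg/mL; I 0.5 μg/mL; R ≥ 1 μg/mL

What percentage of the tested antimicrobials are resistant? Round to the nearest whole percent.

Minocycline 8 μg/mL: in 8–16 μg/mL ⇒ Intermediate
Azithromycin (16 mm) ≥ 14 mm → Susceptible
Imipenem 9 mm: ≤ 9 mm — R
Oxacillin 21 mm: ≤ 21 mm ⇒ R
Tobramycin 0.12 μg/mL: ≤ 2 μg/mL — S
Gentamicin: 0.06 μg/mL is ≤ 0.5 μg/mL → S
Amoxicillin-clavulanate: 0.5 μg/mL is = 0.5 μg/mL → intermediate
Resistant: 2/7

29%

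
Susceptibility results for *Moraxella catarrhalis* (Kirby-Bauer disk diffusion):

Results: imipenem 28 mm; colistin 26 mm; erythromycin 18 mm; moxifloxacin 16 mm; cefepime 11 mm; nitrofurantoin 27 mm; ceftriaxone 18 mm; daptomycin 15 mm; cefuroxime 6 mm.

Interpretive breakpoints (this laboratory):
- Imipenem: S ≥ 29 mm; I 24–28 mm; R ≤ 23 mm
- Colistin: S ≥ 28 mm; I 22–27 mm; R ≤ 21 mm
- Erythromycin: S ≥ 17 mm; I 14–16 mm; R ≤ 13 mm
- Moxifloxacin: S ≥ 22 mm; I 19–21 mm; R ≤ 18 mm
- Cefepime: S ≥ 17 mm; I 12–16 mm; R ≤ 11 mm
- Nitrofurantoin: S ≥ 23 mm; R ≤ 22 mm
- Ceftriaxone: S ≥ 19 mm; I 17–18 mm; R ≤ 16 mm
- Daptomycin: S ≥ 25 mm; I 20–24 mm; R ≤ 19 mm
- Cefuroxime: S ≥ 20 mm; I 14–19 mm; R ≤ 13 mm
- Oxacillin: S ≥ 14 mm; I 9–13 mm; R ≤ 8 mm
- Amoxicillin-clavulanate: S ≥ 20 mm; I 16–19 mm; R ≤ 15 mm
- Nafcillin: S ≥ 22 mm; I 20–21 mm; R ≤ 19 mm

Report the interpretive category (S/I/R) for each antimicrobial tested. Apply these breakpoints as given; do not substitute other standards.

I, I, S, R, R, S, I, R, R

Imipenem: 28 mm is in 24–28 mm ⇒ Intermediate
Colistin: 26 mm is in 22–27 mm — Intermediate
Erythromycin (18 mm) ≥ 17 mm → S
Moxifloxacin 16 mm: ≤ 18 mm — R
Cefepime: 11 mm is ≤ 11 mm — R
Nitrofurantoin 27 mm: ≥ 23 mm → susceptible
Ceftriaxone 18 mm: in 17–18 mm → I
Daptomycin (15 mm) ≤ 19 mm ⇒ Resistant
Cefuroxime 6 mm: ≤ 13 mm → R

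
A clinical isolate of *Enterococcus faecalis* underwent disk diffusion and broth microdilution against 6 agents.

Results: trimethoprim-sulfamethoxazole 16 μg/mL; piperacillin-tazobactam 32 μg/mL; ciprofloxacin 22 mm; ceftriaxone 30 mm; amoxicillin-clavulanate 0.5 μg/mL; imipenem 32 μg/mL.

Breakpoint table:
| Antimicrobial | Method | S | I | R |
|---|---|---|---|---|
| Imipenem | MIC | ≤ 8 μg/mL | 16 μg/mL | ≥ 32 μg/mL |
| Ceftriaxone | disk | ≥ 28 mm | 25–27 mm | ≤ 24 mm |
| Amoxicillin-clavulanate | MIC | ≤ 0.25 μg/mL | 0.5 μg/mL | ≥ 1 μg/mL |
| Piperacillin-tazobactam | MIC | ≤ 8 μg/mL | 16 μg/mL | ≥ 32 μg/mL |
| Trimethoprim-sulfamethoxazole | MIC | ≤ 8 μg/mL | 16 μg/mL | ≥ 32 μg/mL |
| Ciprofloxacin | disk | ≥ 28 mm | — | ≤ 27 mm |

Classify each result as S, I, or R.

I, R, R, S, I, R

Trimethoprim-sulfamethoxazole 16 μg/mL: = 16 μg/mL — I
Piperacillin-tazobactam 32 μg/mL: ≥ 32 μg/mL → Resistant
Ciprofloxacin 22 mm: ≤ 27 mm — Resistant
Ceftriaxone 30 mm: ≥ 28 mm ⇒ susceptible
Amoxicillin-clavulanate (0.5 μg/mL) = 0.5 μg/mL → I
Imipenem (32 μg/mL) ≥ 32 μg/mL — R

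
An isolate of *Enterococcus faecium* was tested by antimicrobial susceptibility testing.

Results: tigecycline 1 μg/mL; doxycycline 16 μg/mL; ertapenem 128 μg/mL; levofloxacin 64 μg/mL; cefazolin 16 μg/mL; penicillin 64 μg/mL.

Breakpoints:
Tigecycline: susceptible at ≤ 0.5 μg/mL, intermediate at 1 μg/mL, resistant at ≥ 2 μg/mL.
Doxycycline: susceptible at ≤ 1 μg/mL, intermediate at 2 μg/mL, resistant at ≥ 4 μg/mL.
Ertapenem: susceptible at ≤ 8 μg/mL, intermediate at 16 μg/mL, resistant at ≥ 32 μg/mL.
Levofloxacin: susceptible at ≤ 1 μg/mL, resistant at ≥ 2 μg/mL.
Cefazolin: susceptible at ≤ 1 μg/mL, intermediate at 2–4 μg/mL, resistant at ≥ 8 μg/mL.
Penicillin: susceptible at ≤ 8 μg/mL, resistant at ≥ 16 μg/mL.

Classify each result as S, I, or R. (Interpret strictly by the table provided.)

Tigecycline (1 μg/mL) = 1 μg/mL — Intermediate
Doxycycline (16 μg/mL) ≥ 4 μg/mL → Resistant
Ertapenem 128 μg/mL: ≥ 32 μg/mL ⇒ Resistant
Levofloxacin (64 μg/mL) ≥ 2 μg/mL — R
Cefazolin (16 μg/mL) ≥ 8 μg/mL ⇒ R
Penicillin 64 μg/mL: ≥ 16 μg/mL ⇒ R

I, R, R, R, R, R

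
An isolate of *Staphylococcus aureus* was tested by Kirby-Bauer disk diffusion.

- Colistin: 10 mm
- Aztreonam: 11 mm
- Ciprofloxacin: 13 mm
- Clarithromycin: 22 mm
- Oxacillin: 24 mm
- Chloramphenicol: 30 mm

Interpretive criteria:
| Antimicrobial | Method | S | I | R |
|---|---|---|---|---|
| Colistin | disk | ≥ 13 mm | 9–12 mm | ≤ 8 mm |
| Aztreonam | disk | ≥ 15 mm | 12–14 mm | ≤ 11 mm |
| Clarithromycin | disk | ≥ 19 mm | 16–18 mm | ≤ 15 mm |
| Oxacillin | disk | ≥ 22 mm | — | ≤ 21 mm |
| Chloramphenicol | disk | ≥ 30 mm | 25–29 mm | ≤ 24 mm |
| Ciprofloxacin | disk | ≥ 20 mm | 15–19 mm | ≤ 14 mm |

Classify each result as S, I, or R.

Colistin 10 mm: in 9–12 mm ⇒ Intermediate
Aztreonam 11 mm: ≤ 11 mm ⇒ R
Ciprofloxacin (13 mm) ≤ 14 mm ⇒ resistant
Clarithromycin: 22 mm is ≥ 19 mm ⇒ Susceptible
Oxacillin 24 mm: ≥ 22 mm ⇒ S
Chloramphenicol: 30 mm is ≥ 30 mm ⇒ S

I, R, R, S, S, S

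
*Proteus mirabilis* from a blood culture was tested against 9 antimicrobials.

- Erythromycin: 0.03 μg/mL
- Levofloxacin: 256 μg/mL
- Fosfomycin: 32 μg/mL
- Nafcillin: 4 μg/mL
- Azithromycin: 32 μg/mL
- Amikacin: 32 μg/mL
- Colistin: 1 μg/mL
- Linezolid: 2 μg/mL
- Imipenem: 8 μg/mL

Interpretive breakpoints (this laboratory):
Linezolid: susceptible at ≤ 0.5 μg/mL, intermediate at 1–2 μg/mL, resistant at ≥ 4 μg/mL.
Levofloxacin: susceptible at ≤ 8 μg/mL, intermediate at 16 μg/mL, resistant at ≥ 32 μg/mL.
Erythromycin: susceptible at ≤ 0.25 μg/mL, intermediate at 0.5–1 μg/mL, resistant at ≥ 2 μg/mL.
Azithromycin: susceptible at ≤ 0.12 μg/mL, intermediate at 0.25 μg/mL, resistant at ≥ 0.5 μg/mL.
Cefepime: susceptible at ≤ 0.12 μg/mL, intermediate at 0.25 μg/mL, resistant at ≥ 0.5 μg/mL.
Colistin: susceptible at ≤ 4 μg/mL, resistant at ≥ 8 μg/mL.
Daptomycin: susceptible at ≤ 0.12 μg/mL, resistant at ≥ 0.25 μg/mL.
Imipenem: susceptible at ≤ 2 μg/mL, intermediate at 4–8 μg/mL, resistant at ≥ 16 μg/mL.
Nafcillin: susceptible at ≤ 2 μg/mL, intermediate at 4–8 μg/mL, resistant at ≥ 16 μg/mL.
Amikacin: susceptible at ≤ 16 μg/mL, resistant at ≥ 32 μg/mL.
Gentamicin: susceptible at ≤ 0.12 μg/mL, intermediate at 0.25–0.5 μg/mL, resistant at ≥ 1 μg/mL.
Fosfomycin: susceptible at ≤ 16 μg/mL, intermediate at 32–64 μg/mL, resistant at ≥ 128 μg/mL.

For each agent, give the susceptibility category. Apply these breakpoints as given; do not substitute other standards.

Erythromycin (0.03 μg/mL) ≤ 0.25 μg/mL ⇒ Susceptible
Levofloxacin (256 μg/mL) ≥ 32 μg/mL — Resistant
Fosfomycin: 32 μg/mL is in 32–64 μg/mL → I
Nafcillin 4 μg/mL: in 4–8 μg/mL — I
Azithromycin (32 μg/mL) ≥ 0.5 μg/mL ⇒ Resistant
Amikacin: 32 μg/mL is ≥ 32 μg/mL — Resistant
Colistin: 1 μg/mL is ≤ 4 μg/mL — S
Linezolid: 2 μg/mL is in 1–2 μg/mL — intermediate
Imipenem 8 μg/mL: in 4–8 μg/mL → I

S, R, I, I, R, R, S, I, I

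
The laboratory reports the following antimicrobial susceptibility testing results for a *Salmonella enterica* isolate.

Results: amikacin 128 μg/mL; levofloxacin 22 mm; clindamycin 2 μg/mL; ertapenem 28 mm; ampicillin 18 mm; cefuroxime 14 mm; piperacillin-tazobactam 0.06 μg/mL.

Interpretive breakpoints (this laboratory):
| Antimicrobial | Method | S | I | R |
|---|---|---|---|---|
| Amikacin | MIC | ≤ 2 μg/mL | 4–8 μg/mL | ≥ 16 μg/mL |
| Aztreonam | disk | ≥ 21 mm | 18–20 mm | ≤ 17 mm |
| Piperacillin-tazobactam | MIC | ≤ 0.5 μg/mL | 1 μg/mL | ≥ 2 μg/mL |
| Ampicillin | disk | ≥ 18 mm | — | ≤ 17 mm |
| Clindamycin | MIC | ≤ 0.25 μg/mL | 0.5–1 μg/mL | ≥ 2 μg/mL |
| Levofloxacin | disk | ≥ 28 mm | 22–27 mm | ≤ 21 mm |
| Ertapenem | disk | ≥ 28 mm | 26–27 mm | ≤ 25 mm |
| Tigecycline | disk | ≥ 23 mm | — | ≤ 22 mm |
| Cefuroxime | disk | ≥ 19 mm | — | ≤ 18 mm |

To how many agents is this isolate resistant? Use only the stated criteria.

Amikacin 128 μg/mL: ≥ 16 μg/mL ⇒ R
Levofloxacin: 22 mm is in 22–27 mm ⇒ Intermediate
Clindamycin 2 μg/mL: ≥ 2 μg/mL — resistant
Ertapenem: 28 mm is ≥ 28 mm — Susceptible
Ampicillin 18 mm: ≥ 18 mm → susceptible
Cefuroxime (14 mm) ≤ 18 mm → Resistant
Piperacillin-tazobactam: 0.06 μg/mL is ≤ 0.5 μg/mL ⇒ Susceptible
Resistant: 3

3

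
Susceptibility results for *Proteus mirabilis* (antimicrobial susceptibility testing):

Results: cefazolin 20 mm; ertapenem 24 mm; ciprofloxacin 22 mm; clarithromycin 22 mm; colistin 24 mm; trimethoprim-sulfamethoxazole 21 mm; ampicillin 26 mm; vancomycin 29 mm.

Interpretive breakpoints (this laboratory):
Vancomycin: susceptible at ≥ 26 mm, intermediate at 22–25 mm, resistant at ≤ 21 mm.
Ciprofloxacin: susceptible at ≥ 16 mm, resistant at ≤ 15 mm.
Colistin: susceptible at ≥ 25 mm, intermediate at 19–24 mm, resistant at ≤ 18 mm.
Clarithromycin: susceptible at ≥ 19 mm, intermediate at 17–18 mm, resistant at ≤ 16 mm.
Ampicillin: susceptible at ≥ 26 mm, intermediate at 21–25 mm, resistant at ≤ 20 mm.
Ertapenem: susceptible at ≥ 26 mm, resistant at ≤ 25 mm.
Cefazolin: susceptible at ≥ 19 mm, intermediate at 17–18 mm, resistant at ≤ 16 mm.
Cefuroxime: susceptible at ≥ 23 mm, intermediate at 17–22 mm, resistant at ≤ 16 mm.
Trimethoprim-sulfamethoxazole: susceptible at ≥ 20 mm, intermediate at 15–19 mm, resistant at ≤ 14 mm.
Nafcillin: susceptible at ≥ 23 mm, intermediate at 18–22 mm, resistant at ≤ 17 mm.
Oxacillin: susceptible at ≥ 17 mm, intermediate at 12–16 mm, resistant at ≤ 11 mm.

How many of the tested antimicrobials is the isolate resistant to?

Cefazolin (20 mm) ≥ 19 mm → S
Ertapenem (24 mm) ≤ 25 mm → R
Ciprofloxacin 22 mm: ≥ 16 mm — S
Clarithromycin (22 mm) ≥ 19 mm — susceptible
Colistin: 24 mm is in 19–24 mm — Intermediate
Trimethoprim-sulfamethoxazole 21 mm: ≥ 20 mm → susceptible
Ampicillin (26 mm) ≥ 26 mm → susceptible
Vancomycin (29 mm) ≥ 26 mm ⇒ Susceptible
Resistant: 1

1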